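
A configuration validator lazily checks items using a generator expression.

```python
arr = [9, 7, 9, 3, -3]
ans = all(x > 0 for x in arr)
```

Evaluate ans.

Step 1: Check x > 0 for each element in [9, 7, 9, 3, -3]:
  9 > 0: True
  7 > 0: True
  9 > 0: True
  3 > 0: True
  -3 > 0: False
Step 2: all() returns False.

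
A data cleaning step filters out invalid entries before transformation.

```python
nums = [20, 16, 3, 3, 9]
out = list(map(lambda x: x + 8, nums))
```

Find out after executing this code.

Step 1: Apply lambda x: x + 8 to each element:
  20 -> 28
  16 -> 24
  3 -> 11
  3 -> 11
  9 -> 17
Therefore out = [28, 24, 11, 11, 17].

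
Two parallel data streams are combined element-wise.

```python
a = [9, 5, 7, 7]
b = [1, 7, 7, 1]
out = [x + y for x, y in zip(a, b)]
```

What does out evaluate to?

Step 1: Add corresponding elements:
  9 + 1 = 10
  5 + 7 = 12
  7 + 7 = 14
  7 + 1 = 8
Therefore out = [10, 12, 14, 8].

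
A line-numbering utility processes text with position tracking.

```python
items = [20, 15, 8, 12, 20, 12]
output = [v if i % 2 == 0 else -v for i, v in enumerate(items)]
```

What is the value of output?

Step 1: For each (i, v), keep v if i is even, negate if odd:
  i=0 (even): keep 20
  i=1 (odd): negate to -15
  i=2 (even): keep 8
  i=3 (odd): negate to -12
  i=4 (even): keep 20
  i=5 (odd): negate to -12
Therefore output = [20, -15, 8, -12, 20, -12].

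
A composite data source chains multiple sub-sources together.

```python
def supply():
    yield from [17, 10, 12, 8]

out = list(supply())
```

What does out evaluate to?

Step 1: yield from delegates to the iterable, yielding each element.
Step 2: Collected values: [17, 10, 12, 8].
Therefore out = [17, 10, 12, 8].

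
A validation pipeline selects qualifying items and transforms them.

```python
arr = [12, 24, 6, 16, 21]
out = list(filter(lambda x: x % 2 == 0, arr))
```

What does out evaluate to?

Step 1: Filter elements divisible by 2:
  12 % 2 = 0: kept
  24 % 2 = 0: kept
  6 % 2 = 0: kept
  16 % 2 = 0: kept
  21 % 2 = 1: removed
Therefore out = [12, 24, 6, 16].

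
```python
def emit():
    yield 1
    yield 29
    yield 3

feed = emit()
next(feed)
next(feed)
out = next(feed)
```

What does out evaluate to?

Step 1: emit() creates a generator.
Step 2: next(feed) yields 1 (consumed and discarded).
Step 3: next(feed) yields 29 (consumed and discarded).
Step 4: next(feed) yields 3, assigned to out.
Therefore out = 3.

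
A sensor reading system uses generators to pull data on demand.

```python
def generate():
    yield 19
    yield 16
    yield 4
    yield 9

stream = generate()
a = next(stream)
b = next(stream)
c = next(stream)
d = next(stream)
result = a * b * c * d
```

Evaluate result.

Step 1: Create generator and consume all values:
  a = next(stream) = 19
  b = next(stream) = 16
  c = next(stream) = 4
  d = next(stream) = 9
Step 2: result = 19 * 16 * 4 * 9 = 10944.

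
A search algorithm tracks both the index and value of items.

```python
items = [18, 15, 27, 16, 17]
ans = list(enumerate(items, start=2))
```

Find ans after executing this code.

Step 1: enumerate with start=2:
  (2, 18)
  (3, 15)
  (4, 27)
  (5, 16)
  (6, 17)
Therefore ans = [(2, 18), (3, 15), (4, 27), (5, 16), (6, 17)].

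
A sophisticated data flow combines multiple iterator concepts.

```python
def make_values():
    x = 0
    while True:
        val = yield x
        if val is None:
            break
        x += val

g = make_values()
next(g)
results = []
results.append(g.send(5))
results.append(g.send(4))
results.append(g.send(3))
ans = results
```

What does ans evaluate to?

Step 1: next(g) -> yield 0.
Step 2: send(5) -> x = 5, yield 5.
Step 3: send(4) -> x = 9, yield 9.
Step 4: send(3) -> x = 12, yield 12.
Therefore ans = [5, 9, 12].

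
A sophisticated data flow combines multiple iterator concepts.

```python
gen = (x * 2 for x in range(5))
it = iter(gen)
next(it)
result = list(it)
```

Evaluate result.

Step 1: Generator produces [0, 2, 4, 6, 8].
Step 2: next(it) consumes first element (0).
Step 3: list(it) collects remaining: [2, 4, 6, 8].
Therefore result = [2, 4, 6, 8].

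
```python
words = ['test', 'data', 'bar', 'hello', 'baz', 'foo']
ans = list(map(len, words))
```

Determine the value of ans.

Step 1: Map len() to each word:
  'test' -> 4
  'data' -> 4
  'bar' -> 3
  'hello' -> 5
  'baz' -> 3
  'foo' -> 3
Therefore ans = [4, 4, 3, 5, 3, 3].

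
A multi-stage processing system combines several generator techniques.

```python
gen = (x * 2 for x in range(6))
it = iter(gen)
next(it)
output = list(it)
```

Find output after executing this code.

Step 1: Generator produces [0, 2, 4, 6, 8, 10].
Step 2: next(it) consumes first element (0).
Step 3: list(it) collects remaining: [2, 4, 6, 8, 10].
Therefore output = [2, 4, 6, 8, 10].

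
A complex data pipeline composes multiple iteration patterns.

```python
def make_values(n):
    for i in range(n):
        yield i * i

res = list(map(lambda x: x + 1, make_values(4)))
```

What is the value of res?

Step 1: make_values(4) yields squares: [0, 1, 4, 9].
Step 2: map adds 1 to each: [1, 2, 5, 10].
Therefore res = [1, 2, 5, 10].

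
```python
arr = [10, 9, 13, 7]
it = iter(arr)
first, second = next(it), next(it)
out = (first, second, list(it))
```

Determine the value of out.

Step 1: Create iterator over [10, 9, 13, 7].
Step 2: first = 10, second = 9.
Step 3: Remaining elements: [13, 7].
Therefore out = (10, 9, [13, 7]).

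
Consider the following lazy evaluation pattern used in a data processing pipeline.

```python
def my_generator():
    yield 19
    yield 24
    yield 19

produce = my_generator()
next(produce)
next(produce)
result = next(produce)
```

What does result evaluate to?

Step 1: my_generator() creates a generator.
Step 2: next(produce) yields 19 (consumed and discarded).
Step 3: next(produce) yields 24 (consumed and discarded).
Step 4: next(produce) yields 19, assigned to result.
Therefore result = 19.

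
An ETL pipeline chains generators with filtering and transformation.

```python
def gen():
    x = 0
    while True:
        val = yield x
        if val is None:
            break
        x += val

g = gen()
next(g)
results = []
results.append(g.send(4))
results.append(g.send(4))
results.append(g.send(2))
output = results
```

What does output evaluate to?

Step 1: next(g) -> yield 0.
Step 2: send(4) -> x = 4, yield 4.
Step 3: send(4) -> x = 8, yield 8.
Step 4: send(2) -> x = 10, yield 10.
Therefore output = [4, 8, 10].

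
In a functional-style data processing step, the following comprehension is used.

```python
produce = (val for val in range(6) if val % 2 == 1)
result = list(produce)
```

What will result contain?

Step 1: Filter range(6) keeping only odd values:
  val=0: even, excluded
  val=1: odd, included
  val=2: even, excluded
  val=3: odd, included
  val=4: even, excluded
  val=5: odd, included
Therefore result = [1, 3, 5].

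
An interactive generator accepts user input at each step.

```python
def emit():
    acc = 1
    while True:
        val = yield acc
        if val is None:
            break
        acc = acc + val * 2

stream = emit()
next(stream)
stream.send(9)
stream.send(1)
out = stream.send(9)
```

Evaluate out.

Step 1: next() -> yield acc=1.
Step 2: send(9) -> val=9, acc = 1 + 9*2 = 19, yield 19.
Step 3: send(1) -> val=1, acc = 19 + 1*2 = 21, yield 21.
Step 4: send(9) -> val=9, acc = 21 + 9*2 = 39, yield 39.
Therefore out = 39.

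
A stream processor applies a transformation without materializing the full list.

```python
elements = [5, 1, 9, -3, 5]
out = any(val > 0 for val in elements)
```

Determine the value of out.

Step 1: Check val > 0 for each element in [5, 1, 9, -3, 5]:
  5 > 0: True
  1 > 0: True
  9 > 0: True
  -3 > 0: False
  5 > 0: True
Step 2: any() returns True.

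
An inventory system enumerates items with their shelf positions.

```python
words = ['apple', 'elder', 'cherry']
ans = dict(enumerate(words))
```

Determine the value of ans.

Step 1: enumerate pairs indices with words:
  0 -> 'apple'
  1 -> 'elder'
  2 -> 'cherry'
Therefore ans = {0: 'apple', 1: 'elder', 2: 'cherry'}.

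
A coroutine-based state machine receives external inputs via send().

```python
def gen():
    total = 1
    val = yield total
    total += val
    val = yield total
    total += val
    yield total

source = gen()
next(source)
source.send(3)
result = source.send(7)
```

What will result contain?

Step 1: next() -> yield total=1.
Step 2: send(3) -> val=3, total = 1+3 = 4, yield 4.
Step 3: send(7) -> val=7, total = 4+7 = 11, yield 11.
Therefore result = 11.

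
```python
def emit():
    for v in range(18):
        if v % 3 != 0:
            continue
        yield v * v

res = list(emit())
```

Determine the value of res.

Step 1: Only yield v**2 when v is divisible by 3:
  v=0: 0 % 3 == 0, yield 0**2 = 0
  v=3: 3 % 3 == 0, yield 3**2 = 9
  v=6: 6 % 3 == 0, yield 6**2 = 36
  v=9: 9 % 3 == 0, yield 9**2 = 81
  v=12: 12 % 3 == 0, yield 12**2 = 144
  v=15: 15 % 3 == 0, yield 15**2 = 225
Therefore res = [0, 9, 36, 81, 144, 225].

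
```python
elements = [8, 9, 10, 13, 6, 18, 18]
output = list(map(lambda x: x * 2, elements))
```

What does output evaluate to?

Step 1: Apply lambda x: x * 2 to each element:
  8 -> 16
  9 -> 18
  10 -> 20
  13 -> 26
  6 -> 12
  18 -> 36
  18 -> 36
Therefore output = [16, 18, 20, 26, 12, 36, 36].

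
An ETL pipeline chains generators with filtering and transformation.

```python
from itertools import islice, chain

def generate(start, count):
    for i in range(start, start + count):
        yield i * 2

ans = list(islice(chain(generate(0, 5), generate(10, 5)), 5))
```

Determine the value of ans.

Step 1: generate(0, 5) yields [0, 2, 4, 6, 8].
Step 2: generate(10, 5) yields [20, 22, 24, 26, 28].
Step 3: chain concatenates: [0, 2, 4, 6, 8, 20, 22, 24, 26, 28].
Step 4: islice takes first 5: [0, 2, 4, 6, 8].
Therefore ans = [0, 2, 4, 6, 8].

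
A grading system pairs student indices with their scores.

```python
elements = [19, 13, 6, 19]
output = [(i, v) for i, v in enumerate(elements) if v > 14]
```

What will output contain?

Step 1: Filter enumerate([19, 13, 6, 19]) keeping v > 14:
  (0, 19): 19 > 14, included
  (1, 13): 13 <= 14, excluded
  (2, 6): 6 <= 14, excluded
  (3, 19): 19 > 14, included
Therefore output = [(0, 19), (3, 19)].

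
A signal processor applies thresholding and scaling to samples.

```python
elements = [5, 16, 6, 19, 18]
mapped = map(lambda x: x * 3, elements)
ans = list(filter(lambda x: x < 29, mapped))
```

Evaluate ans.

Step 1: Map x * 3:
  5 -> 15
  16 -> 48
  6 -> 18
  19 -> 57
  18 -> 54
Step 2: Filter for < 29:
  15: kept
  48: removed
  18: kept
  57: removed
  54: removed
Therefore ans = [15, 18].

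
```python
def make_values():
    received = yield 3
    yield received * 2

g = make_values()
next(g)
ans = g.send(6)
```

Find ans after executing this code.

Step 1: next(g) advances to first yield, producing 3.
Step 2: send(6) resumes, received = 6.
Step 3: yield received * 2 = 6 * 2 = 12.
Therefore ans = 12.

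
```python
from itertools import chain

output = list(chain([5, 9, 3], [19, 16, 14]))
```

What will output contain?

Step 1: chain() concatenates iterables: [5, 9, 3] + [19, 16, 14].
Therefore output = [5, 9, 3, 19, 16, 14].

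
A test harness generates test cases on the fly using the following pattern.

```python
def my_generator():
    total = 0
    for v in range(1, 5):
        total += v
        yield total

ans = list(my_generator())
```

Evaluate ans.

Step 1: Generator accumulates running sum:
  v=1: total = 1, yield 1
  v=2: total = 3, yield 3
  v=3: total = 6, yield 6
  v=4: total = 10, yield 10
Therefore ans = [1, 3, 6, 10].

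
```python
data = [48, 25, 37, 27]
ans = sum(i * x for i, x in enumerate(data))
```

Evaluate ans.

Step 1: Compute i * x for each (i, x) in enumerate([48, 25, 37, 27]):
  i=0, x=48: 0*48 = 0
  i=1, x=25: 1*25 = 25
  i=2, x=37: 2*37 = 74
  i=3, x=27: 3*27 = 81
Step 2: sum = 0 + 25 + 74 + 81 = 180.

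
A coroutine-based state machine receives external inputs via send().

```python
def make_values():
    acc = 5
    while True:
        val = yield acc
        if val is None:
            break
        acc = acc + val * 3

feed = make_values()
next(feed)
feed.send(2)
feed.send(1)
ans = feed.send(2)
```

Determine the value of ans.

Step 1: next() -> yield acc=5.
Step 2: send(2) -> val=2, acc = 5 + 2*3 = 11, yield 11.
Step 3: send(1) -> val=1, acc = 11 + 1*3 = 14, yield 14.
Step 4: send(2) -> val=2, acc = 14 + 2*3 = 20, yield 20.
Therefore ans = 20.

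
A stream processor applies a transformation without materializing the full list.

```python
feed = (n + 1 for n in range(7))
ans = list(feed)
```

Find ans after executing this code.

Step 1: For each n in range(7), compute n+1:
  n=0: 0+1 = 1
  n=1: 1+1 = 2
  n=2: 2+1 = 3
  n=3: 3+1 = 4
  n=4: 4+1 = 5
  n=5: 5+1 = 6
  n=6: 6+1 = 7
Therefore ans = [1, 2, 3, 4, 5, 6, 7].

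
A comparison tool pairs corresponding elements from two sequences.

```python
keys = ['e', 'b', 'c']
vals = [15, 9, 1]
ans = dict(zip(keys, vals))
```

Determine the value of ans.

Step 1: zip pairs keys with values:
  'e' -> 15
  'b' -> 9
  'c' -> 1
Therefore ans = {'e': 15, 'b': 9, 'c': 1}.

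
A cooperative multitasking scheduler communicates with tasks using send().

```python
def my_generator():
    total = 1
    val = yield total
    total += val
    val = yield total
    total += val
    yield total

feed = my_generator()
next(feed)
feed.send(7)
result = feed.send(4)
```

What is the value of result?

Step 1: next() -> yield total=1.
Step 2: send(7) -> val=7, total = 1+7 = 8, yield 8.
Step 3: send(4) -> val=4, total = 8+4 = 12, yield 12.
Therefore result = 12.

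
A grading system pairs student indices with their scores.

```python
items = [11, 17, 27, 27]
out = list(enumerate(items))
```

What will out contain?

Step 1: enumerate pairs each element with its index:
  (0, 11)
  (1, 17)
  (2, 27)
  (3, 27)
Therefore out = [(0, 11), (1, 17), (2, 27), (3, 27)].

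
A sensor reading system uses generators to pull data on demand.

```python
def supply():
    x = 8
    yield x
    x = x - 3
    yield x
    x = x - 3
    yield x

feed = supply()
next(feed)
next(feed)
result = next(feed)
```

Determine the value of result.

Step 1: Trace through generator execution:
  Yield 1: x starts at 8, yield 8
  Yield 2: x = 8 - 3 = 5, yield 5
  Yield 3: x = 5 - 3 = 2, yield 2
Step 2: First next() gets 8, second next() gets the second value, third next() yields 2.
Therefore result = 2.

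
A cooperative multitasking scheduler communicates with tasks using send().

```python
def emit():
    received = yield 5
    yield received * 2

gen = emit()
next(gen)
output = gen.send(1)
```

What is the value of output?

Step 1: next(gen) advances to first yield, producing 5.
Step 2: send(1) resumes, received = 1.
Step 3: yield received * 2 = 1 * 2 = 2.
Therefore output = 2.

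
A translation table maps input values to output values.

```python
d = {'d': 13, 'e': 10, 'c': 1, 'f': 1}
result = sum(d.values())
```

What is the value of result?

Step 1: d.values() = [13, 10, 1, 1].
Step 2: sum = 25.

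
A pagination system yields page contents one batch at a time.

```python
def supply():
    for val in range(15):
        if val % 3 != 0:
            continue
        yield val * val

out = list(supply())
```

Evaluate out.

Step 1: Only yield val**2 when val is divisible by 3:
  val=0: 0 % 3 == 0, yield 0**2 = 0
  val=3: 3 % 3 == 0, yield 3**2 = 9
  val=6: 6 % 3 == 0, yield 6**2 = 36
  val=9: 9 % 3 == 0, yield 9**2 = 81
  val=12: 12 % 3 == 0, yield 12**2 = 144
Therefore out = [0, 9, 36, 81, 144].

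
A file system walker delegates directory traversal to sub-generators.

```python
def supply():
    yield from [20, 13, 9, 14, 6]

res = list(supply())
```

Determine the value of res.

Step 1: yield from delegates to the iterable, yielding each element.
Step 2: Collected values: [20, 13, 9, 14, 6].
Therefore res = [20, 13, 9, 14, 6].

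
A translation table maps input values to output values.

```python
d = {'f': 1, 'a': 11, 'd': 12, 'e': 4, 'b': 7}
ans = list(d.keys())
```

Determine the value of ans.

Step 1: d.keys() returns the dictionary keys in insertion order.
Therefore ans = ['f', 'a', 'd', 'e', 'b'].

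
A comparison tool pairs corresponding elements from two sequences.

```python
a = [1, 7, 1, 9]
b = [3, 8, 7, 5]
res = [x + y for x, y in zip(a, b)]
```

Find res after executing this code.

Step 1: Add corresponding elements:
  1 + 3 = 4
  7 + 8 = 15
  1 + 7 = 8
  9 + 5 = 14
Therefore res = [4, 15, 8, 14].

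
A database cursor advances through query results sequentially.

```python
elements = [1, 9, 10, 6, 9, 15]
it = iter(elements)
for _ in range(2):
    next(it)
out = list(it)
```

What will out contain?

Step 1: Create iterator over [1, 9, 10, 6, 9, 15].
Step 2: Advance 2 positions (consuming [1, 9]).
Step 3: list() collects remaining elements: [10, 6, 9, 15].
Therefore out = [10, 6, 9, 15].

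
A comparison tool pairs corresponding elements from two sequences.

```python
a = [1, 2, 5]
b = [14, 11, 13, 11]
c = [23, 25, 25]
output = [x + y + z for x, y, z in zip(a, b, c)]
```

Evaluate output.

Step 1: zip three lists (truncates to shortest, len=3):
  1 + 14 + 23 = 38
  2 + 11 + 25 = 38
  5 + 13 + 25 = 43
Therefore output = [38, 38, 43].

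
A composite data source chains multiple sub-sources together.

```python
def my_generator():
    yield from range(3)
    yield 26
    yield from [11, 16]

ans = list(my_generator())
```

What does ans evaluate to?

Step 1: Trace yields in order:
  yield 0
  yield 1
  yield 2
  yield 26
  yield 11
  yield 16
Therefore ans = [0, 1, 2, 26, 11, 16].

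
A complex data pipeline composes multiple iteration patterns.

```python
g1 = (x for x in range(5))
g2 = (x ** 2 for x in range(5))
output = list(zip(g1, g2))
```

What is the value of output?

Step 1: g1 produces [0, 1, 2, 3, 4].
Step 2: g2 produces [0, 1, 4, 9, 16].
Step 3: zip pairs them: [(0, 0), (1, 1), (2, 4), (3, 9), (4, 16)].
Therefore output = [(0, 0), (1, 1), (2, 4), (3, 9), (4, 16)].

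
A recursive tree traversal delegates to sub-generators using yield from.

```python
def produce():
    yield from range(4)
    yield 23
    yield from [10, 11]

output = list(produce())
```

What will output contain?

Step 1: Trace yields in order:
  yield 0
  yield 1
  yield 2
  yield 3
  yield 23
  yield 10
  yield 11
Therefore output = [0, 1, 2, 3, 23, 10, 11].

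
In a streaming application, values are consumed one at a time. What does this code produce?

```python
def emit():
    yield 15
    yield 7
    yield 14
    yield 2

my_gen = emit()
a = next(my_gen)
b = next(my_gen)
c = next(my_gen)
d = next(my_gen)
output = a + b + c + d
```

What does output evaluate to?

Step 1: Create generator and consume all values:
  a = next(my_gen) = 15
  b = next(my_gen) = 7
  c = next(my_gen) = 14
  d = next(my_gen) = 2
Step 2: output = 15 + 7 + 14 + 2 = 38.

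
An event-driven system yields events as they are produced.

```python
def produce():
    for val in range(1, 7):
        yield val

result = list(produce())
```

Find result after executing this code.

Step 1: The generator yields each value from range(1, 7).
Step 2: list() consumes all yields: [1, 2, 3, 4, 5, 6].
Therefore result = [1, 2, 3, 4, 5, 6].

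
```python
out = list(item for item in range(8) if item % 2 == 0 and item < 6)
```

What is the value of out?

Step 1: Filter range(8) where item % 2 == 0 and item < 6:
  item=0: both conditions met, included
  item=1: excluded (1 % 2 != 0)
  item=2: both conditions met, included
  item=3: excluded (3 % 2 != 0)
  item=4: both conditions met, included
  item=5: excluded (5 % 2 != 0)
  item=6: excluded (6 >= 6)
  item=7: excluded (7 % 2 != 0, 7 >= 6)
Therefore out = [0, 2, 4].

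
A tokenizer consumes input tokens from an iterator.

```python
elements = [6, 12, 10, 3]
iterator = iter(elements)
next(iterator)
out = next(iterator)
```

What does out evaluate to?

Step 1: Create iterator over [6, 12, 10, 3].
Step 2: next() consumes 6.
Step 3: next() returns 12.
Therefore out = 12.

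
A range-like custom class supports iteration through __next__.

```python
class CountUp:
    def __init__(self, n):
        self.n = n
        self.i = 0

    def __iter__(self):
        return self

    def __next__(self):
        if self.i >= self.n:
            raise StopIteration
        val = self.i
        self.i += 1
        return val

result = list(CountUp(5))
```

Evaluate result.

Step 1: CountUp(5) creates an iterator counting 0 to 4.
Step 2: list() consumes all values: [0, 1, 2, 3, 4].
Therefore result = [0, 1, 2, 3, 4].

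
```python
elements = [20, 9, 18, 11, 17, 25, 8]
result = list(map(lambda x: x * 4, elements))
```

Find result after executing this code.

Step 1: Apply lambda x: x * 4 to each element:
  20 -> 80
  9 -> 36
  18 -> 72
  11 -> 44
  17 -> 68
  25 -> 100
  8 -> 32
Therefore result = [80, 36, 72, 44, 68, 100, 32].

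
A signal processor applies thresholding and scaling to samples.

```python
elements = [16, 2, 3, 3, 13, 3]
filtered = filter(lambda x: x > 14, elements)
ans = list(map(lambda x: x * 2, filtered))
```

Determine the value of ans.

Step 1: Filter elements for elements > 14:
  16: kept
  2: removed
  3: removed
  3: removed
  13: removed
  3: removed
Step 2: Map x * 2 on filtered [16]:
  16 -> 32
Therefore ans = [32].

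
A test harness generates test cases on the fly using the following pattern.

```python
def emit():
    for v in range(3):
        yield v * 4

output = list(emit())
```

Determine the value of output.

Step 1: For each v in range(3), yield v * 4:
  v=0: yield 0 * 4 = 0
  v=1: yield 1 * 4 = 4
  v=2: yield 2 * 4 = 8
Therefore output = [0, 4, 8].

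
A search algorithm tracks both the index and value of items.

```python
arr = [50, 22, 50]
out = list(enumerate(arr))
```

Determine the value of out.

Step 1: enumerate pairs each element with its index:
  (0, 50)
  (1, 22)
  (2, 50)
Therefore out = [(0, 50), (1, 22), (2, 50)].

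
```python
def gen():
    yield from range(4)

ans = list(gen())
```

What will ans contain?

Step 1: yield from delegates to the iterable, yielding each element.
Step 2: Collected values: [0, 1, 2, 3].
Therefore ans = [0, 1, 2, 3].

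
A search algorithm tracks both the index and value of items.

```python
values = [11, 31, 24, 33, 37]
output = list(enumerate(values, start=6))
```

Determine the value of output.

Step 1: enumerate with start=6:
  (6, 11)
  (7, 31)
  (8, 24)
  (9, 33)
  (10, 37)
Therefore output = [(6, 11), (7, 31), (8, 24), (9, 33), (10, 37)].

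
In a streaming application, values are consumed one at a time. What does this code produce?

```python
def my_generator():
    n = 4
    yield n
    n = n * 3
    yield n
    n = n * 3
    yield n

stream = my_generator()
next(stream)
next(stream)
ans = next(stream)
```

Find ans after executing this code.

Step 1: Trace through generator execution:
  Yield 1: n starts at 4, yield 4
  Yield 2: n = 4 * 3 = 12, yield 12
  Yield 3: n = 12 * 3 = 36, yield 36
Step 2: First next() gets 4, second next() gets the second value, third next() yields 36.
Therefore ans = 36.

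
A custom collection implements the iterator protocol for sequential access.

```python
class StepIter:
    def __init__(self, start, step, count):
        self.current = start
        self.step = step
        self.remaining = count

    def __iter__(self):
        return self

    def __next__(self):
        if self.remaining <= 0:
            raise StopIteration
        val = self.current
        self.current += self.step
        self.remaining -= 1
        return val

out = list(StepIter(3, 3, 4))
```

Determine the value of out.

Step 1: StepIter starts at 3, increments by 3, for 4 steps:
  Yield 3, then current += 3
  Yield 6, then current += 3
  Yield 9, then current += 3
  Yield 12, then current += 3
Therefore out = [3, 6, 9, 12].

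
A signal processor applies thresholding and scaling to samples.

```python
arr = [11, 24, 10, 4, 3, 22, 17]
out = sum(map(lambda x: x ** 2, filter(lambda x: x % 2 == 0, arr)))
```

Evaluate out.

Step 1: Filter even numbers from [11, 24, 10, 4, 3, 22, 17]: [24, 10, 4, 22]
Step 2: Square each: [576, 100, 16, 484]
Step 3: Sum = 1176.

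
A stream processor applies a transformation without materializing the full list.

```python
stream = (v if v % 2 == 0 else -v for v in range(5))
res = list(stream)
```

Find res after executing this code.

Step 1: For each v in range(5), yield v if even, else -v:
  v=0: even, yield 0
  v=1: odd, yield -1
  v=2: even, yield 2
  v=3: odd, yield -3
  v=4: even, yield 4
Therefore res = [0, -1, 2, -3, 4].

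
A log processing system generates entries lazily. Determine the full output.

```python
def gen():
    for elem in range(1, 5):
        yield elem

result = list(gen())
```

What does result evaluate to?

Step 1: The generator yields each value from range(1, 5).
Step 2: list() consumes all yields: [1, 2, 3, 4].
Therefore result = [1, 2, 3, 4].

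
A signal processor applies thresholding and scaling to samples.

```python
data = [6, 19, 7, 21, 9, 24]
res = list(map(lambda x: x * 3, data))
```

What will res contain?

Step 1: Apply lambda x: x * 3 to each element:
  6 -> 18
  19 -> 57
  7 -> 21
  21 -> 63
  9 -> 27
  24 -> 72
Therefore res = [18, 57, 21, 63, 27, 72].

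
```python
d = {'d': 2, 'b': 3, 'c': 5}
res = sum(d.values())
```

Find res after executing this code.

Step 1: d.values() = [2, 3, 5].
Step 2: sum = 10.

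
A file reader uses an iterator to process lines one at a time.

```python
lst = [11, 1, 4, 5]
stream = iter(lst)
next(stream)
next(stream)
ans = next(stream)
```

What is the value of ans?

Step 1: Create iterator over [11, 1, 4, 5].
Step 2: next() consumes 11.
Step 3: next() consumes 1.
Step 4: next() returns 4.
Therefore ans = 4.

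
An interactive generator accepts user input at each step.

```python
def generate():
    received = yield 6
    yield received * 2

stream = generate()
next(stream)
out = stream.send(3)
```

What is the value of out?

Step 1: next(stream) advances to first yield, producing 6.
Step 2: send(3) resumes, received = 3.
Step 3: yield received * 2 = 3 * 2 = 6.
Therefore out = 6.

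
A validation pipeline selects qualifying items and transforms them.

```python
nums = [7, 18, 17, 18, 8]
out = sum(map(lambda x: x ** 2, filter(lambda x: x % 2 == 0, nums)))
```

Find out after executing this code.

Step 1: Filter even numbers from [7, 18, 17, 18, 8]: [18, 18, 8]
Step 2: Square each: [324, 324, 64]
Step 3: Sum = 712.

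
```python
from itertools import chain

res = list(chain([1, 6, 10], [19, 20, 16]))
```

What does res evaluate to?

Step 1: chain() concatenates iterables: [1, 6, 10] + [19, 20, 16].
Therefore res = [1, 6, 10, 19, 20, 16].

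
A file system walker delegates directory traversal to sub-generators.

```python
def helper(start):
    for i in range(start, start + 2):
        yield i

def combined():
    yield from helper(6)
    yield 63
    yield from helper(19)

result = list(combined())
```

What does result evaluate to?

Step 1: combined() delegates to helper(6):
  yield 6
  yield 7
Step 2: yield 63
Step 3: Delegates to helper(19):
  yield 19
  yield 20
Therefore result = [6, 7, 63, 19, 20].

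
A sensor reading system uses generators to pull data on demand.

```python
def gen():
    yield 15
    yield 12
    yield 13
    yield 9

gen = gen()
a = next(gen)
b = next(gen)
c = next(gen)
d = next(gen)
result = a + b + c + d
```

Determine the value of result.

Step 1: Create generator and consume all values:
  a = next(gen) = 15
  b = next(gen) = 12
  c = next(gen) = 13
  d = next(gen) = 9
Step 2: result = 15 + 12 + 13 + 9 = 49.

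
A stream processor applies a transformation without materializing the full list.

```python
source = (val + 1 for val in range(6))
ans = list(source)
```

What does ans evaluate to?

Step 1: For each val in range(6), compute val+1:
  val=0: 0+1 = 1
  val=1: 1+1 = 2
  val=2: 2+1 = 3
  val=3: 3+1 = 4
  val=4: 4+1 = 5
  val=5: 5+1 = 6
Therefore ans = [1, 2, 3, 4, 5, 6].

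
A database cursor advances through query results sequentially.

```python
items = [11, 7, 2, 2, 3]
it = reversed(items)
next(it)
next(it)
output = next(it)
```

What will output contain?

Step 1: reversed([11, 7, 2, 2, 3]) gives iterator: [3, 2, 2, 7, 11].
Step 2: First next() = 3, second next() = 2.
Step 3: Third next() = 2.
Therefore output = 2.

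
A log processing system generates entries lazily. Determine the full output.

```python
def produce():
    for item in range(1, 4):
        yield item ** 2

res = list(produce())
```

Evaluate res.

Step 1: For each item in range(1, 4), yield item**2:
  item=1: yield 1**2 = 1
  item=2: yield 2**2 = 4
  item=3: yield 3**2 = 9
Therefore res = [1, 4, 9].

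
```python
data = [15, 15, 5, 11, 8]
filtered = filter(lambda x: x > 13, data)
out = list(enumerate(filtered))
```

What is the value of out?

Step 1: Filter [15, 15, 5, 11, 8] for > 13: [15, 15].
Step 2: enumerate re-indexes from 0: [(0, 15), (1, 15)].
Therefore out = [(0, 15), (1, 15)].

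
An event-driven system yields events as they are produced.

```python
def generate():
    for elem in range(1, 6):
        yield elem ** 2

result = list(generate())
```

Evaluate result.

Step 1: For each elem in range(1, 6), yield elem**2:
  elem=1: yield 1**2 = 1
  elem=2: yield 2**2 = 4
  elem=3: yield 3**2 = 9
  elem=4: yield 4**2 = 16
  elem=5: yield 5**2 = 25
Therefore result = [1, 4, 9, 16, 25].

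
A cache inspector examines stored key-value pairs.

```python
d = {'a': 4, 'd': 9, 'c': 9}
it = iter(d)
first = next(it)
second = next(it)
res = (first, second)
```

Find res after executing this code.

Step 1: iter(d) iterates over keys: ['a', 'd', 'c'].
Step 2: first = next(it) = 'a', second = next(it) = 'd'.
Therefore res = ('a', 'd').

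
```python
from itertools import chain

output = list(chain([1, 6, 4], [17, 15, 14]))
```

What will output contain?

Step 1: chain() concatenates iterables: [1, 6, 4] + [17, 15, 14].
Therefore output = [1, 6, 4, 17, 15, 14].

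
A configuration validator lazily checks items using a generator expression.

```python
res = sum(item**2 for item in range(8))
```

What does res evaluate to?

Step 1: Compute item**2 for each item in range(8):
  item=0: 0**2 = 0
  item=1: 1**2 = 1
  item=2: 2**2 = 4
  item=3: 3**2 = 9
  item=4: 4**2 = 16
  item=5: 5**2 = 25
  item=6: 6**2 = 36
  item=7: 7**2 = 49
Step 2: sum = 0 + 1 + 4 + 9 + 16 + 25 + 36 + 49 = 140.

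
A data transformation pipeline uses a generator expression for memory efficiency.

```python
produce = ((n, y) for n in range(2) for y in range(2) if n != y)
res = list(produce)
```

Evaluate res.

Step 1: Nested generator over range(2) x range(2) where n != y:
  (0, 0): excluded (n == y)
  (0, 1): included
  (1, 0): included
  (1, 1): excluded (n == y)
Therefore res = [(0, 1), (1, 0)].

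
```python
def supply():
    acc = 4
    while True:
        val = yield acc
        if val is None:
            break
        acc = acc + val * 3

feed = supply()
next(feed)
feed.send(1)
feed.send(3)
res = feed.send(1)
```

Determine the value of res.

Step 1: next() -> yield acc=4.
Step 2: send(1) -> val=1, acc = 4 + 1*3 = 7, yield 7.
Step 3: send(3) -> val=3, acc = 7 + 3*3 = 16, yield 16.
Step 4: send(1) -> val=1, acc = 16 + 1*3 = 19, yield 19.
Therefore res = 19.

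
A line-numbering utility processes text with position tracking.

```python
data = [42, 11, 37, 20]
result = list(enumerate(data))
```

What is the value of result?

Step 1: enumerate pairs each element with its index:
  (0, 42)
  (1, 11)
  (2, 37)
  (3, 20)
Therefore result = [(0, 42), (1, 11), (2, 37), (3, 20)].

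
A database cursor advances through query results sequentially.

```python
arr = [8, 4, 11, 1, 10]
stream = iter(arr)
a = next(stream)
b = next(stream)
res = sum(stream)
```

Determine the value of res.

Step 1: Create iterator over [8, 4, 11, 1, 10].
Step 2: a = next() = 8, b = next() = 4.
Step 3: sum() of remaining [11, 1, 10] = 22.
Therefore res = 22.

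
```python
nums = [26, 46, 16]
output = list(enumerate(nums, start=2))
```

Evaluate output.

Step 1: enumerate with start=2:
  (2, 26)
  (3, 46)
  (4, 16)
Therefore output = [(2, 26), (3, 46), (4, 16)].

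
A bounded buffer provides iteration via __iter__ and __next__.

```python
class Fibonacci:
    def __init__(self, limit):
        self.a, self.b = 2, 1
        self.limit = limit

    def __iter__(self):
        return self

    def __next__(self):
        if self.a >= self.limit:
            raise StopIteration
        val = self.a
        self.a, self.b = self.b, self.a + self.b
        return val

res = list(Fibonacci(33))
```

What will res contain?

Step 1: Fibonacci-like sequence (a=2, b=1) until >= 33:
  Yield 2, then a,b = 1,3
  Yield 1, then a,b = 3,4
  Yield 3, then a,b = 4,7
  Yield 4, then a,b = 7,11
  Yield 7, then a,b = 11,18
  Yield 11, then a,b = 18,29
  Yield 18, then a,b = 29,47
  Yield 29, then a,b = 47,76
Step 2: 47 >= 33, stop.
Therefore res = [2, 1, 3, 4, 7, 11, 18, 29].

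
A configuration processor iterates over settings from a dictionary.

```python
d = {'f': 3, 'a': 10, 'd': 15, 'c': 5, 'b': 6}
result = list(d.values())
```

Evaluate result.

Step 1: d.values() returns the dictionary values in insertion order.
Therefore result = [3, 10, 15, 5, 6].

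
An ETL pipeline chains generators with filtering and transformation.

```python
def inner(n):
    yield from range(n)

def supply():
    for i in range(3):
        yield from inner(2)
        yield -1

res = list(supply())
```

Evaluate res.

Step 1: For each i in range(3):
  i=0: yield from inner(2) -> [0, 1], then yield -1
  i=1: yield from inner(2) -> [0, 1], then yield -1
  i=2: yield from inner(2) -> [0, 1], then yield -1
Therefore res = [0, 1, -1, 0, 1, -1, 0, 1, -1].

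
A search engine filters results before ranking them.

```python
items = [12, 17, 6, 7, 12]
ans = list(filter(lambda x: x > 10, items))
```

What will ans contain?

Step 1: Filter elements > 10:
  12: kept
  17: kept
  6: removed
  7: removed
  12: kept
Therefore ans = [12, 17, 12].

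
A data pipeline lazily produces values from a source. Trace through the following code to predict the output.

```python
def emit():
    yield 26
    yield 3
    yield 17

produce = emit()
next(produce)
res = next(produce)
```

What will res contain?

Step 1: emit() creates a generator.
Step 2: next(produce) yields 26 (consumed and discarded).
Step 3: next(produce) yields 3, assigned to res.
Therefore res = 3.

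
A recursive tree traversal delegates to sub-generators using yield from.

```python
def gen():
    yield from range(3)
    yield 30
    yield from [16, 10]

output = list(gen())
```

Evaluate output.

Step 1: Trace yields in order:
  yield 0
  yield 1
  yield 2
  yield 30
  yield 16
  yield 10
Therefore output = [0, 1, 2, 30, 16, 10].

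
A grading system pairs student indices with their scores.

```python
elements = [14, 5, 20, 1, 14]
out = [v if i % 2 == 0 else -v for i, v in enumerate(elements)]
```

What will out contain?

Step 1: For each (i, v), keep v if i is even, negate if odd:
  i=0 (even): keep 14
  i=1 (odd): negate to -5
  i=2 (even): keep 20
  i=3 (odd): negate to -1
  i=4 (even): keep 14
Therefore out = [14, -5, 20, -1, 14].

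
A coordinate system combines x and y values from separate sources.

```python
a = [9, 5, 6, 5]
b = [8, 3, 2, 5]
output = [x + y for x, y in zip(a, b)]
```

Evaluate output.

Step 1: Add corresponding elements:
  9 + 8 = 17
  5 + 3 = 8
  6 + 2 = 8
  5 + 5 = 10
Therefore output = [17, 8, 8, 10].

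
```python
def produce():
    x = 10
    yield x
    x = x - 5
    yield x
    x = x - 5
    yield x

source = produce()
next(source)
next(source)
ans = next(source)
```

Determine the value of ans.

Step 1: Trace through generator execution:
  Yield 1: x starts at 10, yield 10
  Yield 2: x = 10 - 5 = 5, yield 5
  Yield 3: x = 5 - 5 = 0, yield 0
Step 2: First next() gets 10, second next() gets the second value, third next() yields 0.
Therefore ans = 0.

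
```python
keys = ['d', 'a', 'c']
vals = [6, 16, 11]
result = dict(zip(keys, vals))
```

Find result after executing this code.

Step 1: zip pairs keys with values:
  'd' -> 6
  'a' -> 16
  'c' -> 11
Therefore result = {'d': 6, 'a': 16, 'c': 11}.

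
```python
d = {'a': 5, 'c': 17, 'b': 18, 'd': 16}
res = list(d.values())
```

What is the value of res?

Step 1: d.values() returns the dictionary values in insertion order.
Therefore res = [5, 17, 18, 16].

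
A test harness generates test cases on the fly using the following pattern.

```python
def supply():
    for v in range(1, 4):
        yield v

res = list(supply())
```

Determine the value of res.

Step 1: The generator yields each value from range(1, 4).
Step 2: list() consumes all yields: [1, 2, 3].
Therefore res = [1, 2, 3].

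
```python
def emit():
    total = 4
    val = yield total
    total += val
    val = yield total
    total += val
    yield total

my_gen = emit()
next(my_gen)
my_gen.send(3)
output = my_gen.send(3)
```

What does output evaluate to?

Step 1: next() -> yield total=4.
Step 2: send(3) -> val=3, total = 4+3 = 7, yield 7.
Step 3: send(3) -> val=3, total = 7+3 = 10, yield 10.
Therefore output = 10.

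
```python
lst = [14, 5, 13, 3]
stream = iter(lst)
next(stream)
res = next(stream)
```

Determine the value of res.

Step 1: Create iterator over [14, 5, 13, 3].
Step 2: next() consumes 14.
Step 3: next() returns 5.
Therefore res = 5.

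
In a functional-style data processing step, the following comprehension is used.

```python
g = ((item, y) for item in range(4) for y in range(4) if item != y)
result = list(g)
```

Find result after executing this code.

Step 1: Nested generator over range(4) x range(4) where item != y:
  (0, 0): excluded (item == y)
  (0, 1): included
  (0, 2): included
  (0, 3): included
  (1, 0): included
  (1, 1): excluded (item == y)
  (1, 2): included
  (1, 3): included
  (2, 0): included
  (2, 1): included
  (2, 2): excluded (item == y)
  (2, 3): included
  (3, 0): included
  (3, 1): included
  (3, 2): included
  (3, 3): excluded (item == y)
Therefore result = [(0, 1), (0, 2), (0, 3), (1, 0), (1, 2), (1, 3), (2, 0), (2, 1), (2, 3), (3, 0), (3, 1), (3, 2)].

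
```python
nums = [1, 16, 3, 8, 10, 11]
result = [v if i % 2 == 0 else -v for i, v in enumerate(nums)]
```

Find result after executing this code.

Step 1: For each (i, v), keep v if i is even, negate if odd:
  i=0 (even): keep 1
  i=1 (odd): negate to -16
  i=2 (even): keep 3
  i=3 (odd): negate to -8
  i=4 (even): keep 10
  i=5 (odd): negate to -11
Therefore result = [1, -16, 3, -8, 10, -11].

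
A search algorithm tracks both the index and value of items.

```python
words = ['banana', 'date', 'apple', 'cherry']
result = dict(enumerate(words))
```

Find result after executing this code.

Step 1: enumerate pairs indices with words:
  0 -> 'banana'
  1 -> 'date'
  2 -> 'apple'
  3 -> 'cherry'
Therefore result = {0: 'banana', 1: 'date', 2: 'apple', 3: 'cherry'}.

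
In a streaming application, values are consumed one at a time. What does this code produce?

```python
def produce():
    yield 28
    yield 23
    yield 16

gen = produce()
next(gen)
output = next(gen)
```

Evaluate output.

Step 1: produce() creates a generator.
Step 2: next(gen) yields 28 (consumed and discarded).
Step 3: next(gen) yields 23, assigned to output.
Therefore output = 23.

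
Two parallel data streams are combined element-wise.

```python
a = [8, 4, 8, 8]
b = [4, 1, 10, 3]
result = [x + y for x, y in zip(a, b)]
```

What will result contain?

Step 1: Add corresponding elements:
  8 + 4 = 12
  4 + 1 = 5
  8 + 10 = 18
  8 + 3 = 11
Therefore result = [12, 5, 18, 11].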